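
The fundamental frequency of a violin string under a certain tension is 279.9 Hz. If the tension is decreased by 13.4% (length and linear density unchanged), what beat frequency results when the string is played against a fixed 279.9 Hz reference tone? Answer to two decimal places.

19.43 Hz

For a string, f ∝ √T, so the new frequency is 279.9·√0.866 = 260.4725 Hz.
f_beat = |260.4725 − 279.9| = 19.43 Hz.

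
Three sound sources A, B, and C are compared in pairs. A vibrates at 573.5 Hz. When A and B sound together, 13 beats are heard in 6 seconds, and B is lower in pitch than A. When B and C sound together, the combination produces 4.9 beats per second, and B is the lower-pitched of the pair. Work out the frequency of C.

576.2333 Hz

A–B: Beat frequency = 13/6 = 2.1667 Hz.
B is below A, so f_B = 573.5 − 2.1667 = 571.3333 Hz.
C is above B, so f_C = 571.3333 + 4.9 = 576.2333 Hz.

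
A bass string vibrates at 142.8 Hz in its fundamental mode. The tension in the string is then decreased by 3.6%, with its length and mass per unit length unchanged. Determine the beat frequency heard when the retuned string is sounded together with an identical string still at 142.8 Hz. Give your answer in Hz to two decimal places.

For a string, f ∝ √T, so the new frequency is 142.8·√0.964 = 140.2060 Hz.
f_beat = |140.2060 − 142.8| = 2.59 Hz.

2.59 Hz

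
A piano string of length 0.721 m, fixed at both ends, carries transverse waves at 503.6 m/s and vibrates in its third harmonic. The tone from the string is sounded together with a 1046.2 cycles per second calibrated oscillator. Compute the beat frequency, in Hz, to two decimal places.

1.51 Hz

For a string fixed at both ends, f_n = n·v/(2L) = 3·503.6/(2·0.721) = 1047.7115 Hz.
f_beat = |1047.7115 − 1046.2| = 1.51 Hz.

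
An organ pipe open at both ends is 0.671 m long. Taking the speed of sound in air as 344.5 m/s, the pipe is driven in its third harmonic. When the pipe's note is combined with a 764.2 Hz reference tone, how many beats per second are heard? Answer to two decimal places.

Open pipe: f_n = n·v/(2L) = 3·344.5/(2·0.671) = 770.1192 Hz.
f_beat = |770.1192 − 764.2| = 5.92 Hz.

5.92 Hz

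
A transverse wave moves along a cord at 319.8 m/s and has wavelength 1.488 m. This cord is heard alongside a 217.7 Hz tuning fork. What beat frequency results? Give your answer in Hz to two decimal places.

Source frequency f = v/λ = 319.8/1.488 = 214.9194 Hz.
f_beat = |214.9194 − 217.7| = 2.78 Hz.

2.78 Hz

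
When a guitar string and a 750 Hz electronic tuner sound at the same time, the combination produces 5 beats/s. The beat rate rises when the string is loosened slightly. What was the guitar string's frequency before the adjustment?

745 Hz

|f − 750| = 5, so the guitar string was at either 745 Hz or 755 Hz.
Reducing tension lowers a string's frequency; the adjustment lowers the guitar string's frequency.
The beat rate rose, so the adjustment moved the guitar string further from 750 Hz — it was already below the reference.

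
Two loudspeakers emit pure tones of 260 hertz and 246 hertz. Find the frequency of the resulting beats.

The beat frequency equals the magnitude of the frequency difference.
|260 − 246| = 14 Hz.

14 Hz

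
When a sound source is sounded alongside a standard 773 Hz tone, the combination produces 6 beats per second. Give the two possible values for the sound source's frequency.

|f − 773| = 6, so f = 773 ± 6.

767 Hz or 779 Hz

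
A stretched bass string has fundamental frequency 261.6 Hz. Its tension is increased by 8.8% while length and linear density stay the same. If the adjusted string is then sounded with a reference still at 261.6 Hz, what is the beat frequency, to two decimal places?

For a string, f ∝ √T, so the new frequency is 261.6·√1.088 = 272.8677 Hz.
f_beat = |272.8677 − 261.6| = 11.27 Hz.

11.27 Hz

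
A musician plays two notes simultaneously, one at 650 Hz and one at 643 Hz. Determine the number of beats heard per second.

f_beat = |f₁ − f₂|.
|650 − 643| = 7 Hz.

7 Hz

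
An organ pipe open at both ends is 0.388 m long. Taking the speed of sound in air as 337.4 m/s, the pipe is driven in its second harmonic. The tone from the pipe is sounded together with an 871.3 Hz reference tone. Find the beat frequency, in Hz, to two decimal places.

Open pipe: f_n = n·v/(2L) = 2·337.4/(2·0.388) = 869.5876 Hz.
f_beat = |869.5876 − 871.3| = 1.71 Hz.

1.71 Hz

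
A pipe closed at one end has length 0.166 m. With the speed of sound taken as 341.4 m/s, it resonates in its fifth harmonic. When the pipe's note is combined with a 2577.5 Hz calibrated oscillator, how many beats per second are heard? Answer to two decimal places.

6.72 Hz

Closed pipe (odd harmonics): f_n = n·v/(4L) = 5·341.4/(4·0.166) = 2570.7831 Hz.
f_beat = |2570.7831 − 2577.5| = 6.72 Hz.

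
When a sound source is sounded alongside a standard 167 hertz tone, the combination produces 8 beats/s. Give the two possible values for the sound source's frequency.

|f − 167| = 8, so f = 167 ± 8.

159 Hz or 175 Hz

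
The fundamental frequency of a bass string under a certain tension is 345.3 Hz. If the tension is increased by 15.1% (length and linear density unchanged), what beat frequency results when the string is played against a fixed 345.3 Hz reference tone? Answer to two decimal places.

25.15 Hz

For a string, f ∝ √T, so the new frequency is 345.3·√1.151 = 370.4540 Hz.
f_beat = |370.4540 − 345.3| = 25.15 Hz.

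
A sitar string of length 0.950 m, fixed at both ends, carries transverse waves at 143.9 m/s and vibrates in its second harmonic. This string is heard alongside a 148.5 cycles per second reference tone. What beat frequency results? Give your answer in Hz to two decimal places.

2.97 Hz

For a string fixed at both ends, f_n = n·v/(2L) = 2·143.9/(2·0.950) = 151.4737 Hz.
f_beat = |151.4737 − 148.5| = 2.97 Hz.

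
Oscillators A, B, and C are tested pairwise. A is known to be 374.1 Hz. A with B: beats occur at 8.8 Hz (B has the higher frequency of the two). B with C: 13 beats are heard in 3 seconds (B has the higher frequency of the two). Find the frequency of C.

B is above A, so f_B = 374.1 + 8.8 = 382.9 Hz.
B–C: Beat frequency = 13/3 = 4.3333 Hz.
C is below B, so f_C = 382.9 − 4.3333 = 378.5667 Hz.

378.5667 Hz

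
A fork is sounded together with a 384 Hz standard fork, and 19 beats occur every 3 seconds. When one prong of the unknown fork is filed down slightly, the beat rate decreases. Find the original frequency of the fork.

Beat frequency = 19/3 = 6.3333 Hz.
|f − 384| = 6.3333, so the fork was at either 377.6667 Hz or 390.3333 Hz.
Filing a prong removes mass and raises the fork's frequency; the adjustment raises the fork's frequency.
The beat rate fell, so the adjustment moved the fork toward 384 Hz — it must have started below the reference.

377.6667 Hz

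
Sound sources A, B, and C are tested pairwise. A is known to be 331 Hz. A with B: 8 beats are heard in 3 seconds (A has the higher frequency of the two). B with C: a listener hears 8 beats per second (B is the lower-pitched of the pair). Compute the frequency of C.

A–B: Beat frequency = 8/3 = 2.6667 Hz.
B is below A, so f_B = 331 − 2.6667 = 328.3333 Hz.
C is above B, so f_C = 328.3333 + 8 = 336.3333 Hz.

336.3333 Hz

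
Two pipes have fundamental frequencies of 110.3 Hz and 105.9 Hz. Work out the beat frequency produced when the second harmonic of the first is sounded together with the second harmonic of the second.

8.8 Hz

Second harmonic of the first: 2·110.3 = 220.6 Hz.
Second harmonic of the second: 2·105.9 = 211.8 Hz.
f_beat = |220.6 − 211.8| = 8.8 Hz.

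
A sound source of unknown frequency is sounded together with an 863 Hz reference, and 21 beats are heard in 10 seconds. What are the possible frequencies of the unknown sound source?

860.9 Hz or 865.1 Hz

Beat frequency = 21/10 = 2.1 Hz.
|f − 863| = 2.1, so f = 863 ± 2.1.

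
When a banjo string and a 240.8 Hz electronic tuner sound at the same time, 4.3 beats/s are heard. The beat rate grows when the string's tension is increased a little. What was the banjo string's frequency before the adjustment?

|f − 240.8| = 4.3, so the banjo string was at either 236.5 Hz or 245.1 Hz.
Higher tension means higher frequency; the adjustment raises the banjo string's frequency.
The beat rate rose, so the adjustment moved the banjo string further from 240.8 Hz — it was already above the reference.

245.1 Hz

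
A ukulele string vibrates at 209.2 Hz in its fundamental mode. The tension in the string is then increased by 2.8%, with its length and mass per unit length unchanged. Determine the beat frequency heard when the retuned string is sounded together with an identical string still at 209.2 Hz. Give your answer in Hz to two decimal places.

2.91 Hz

For a string, f ∝ √T, so the new frequency is 209.2·√1.028 = 212.1086 Hz.
f_beat = |212.1086 − 209.2| = 2.91 Hz.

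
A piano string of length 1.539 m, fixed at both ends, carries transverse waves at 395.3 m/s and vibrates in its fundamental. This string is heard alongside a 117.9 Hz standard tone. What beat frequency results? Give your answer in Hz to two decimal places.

For a string fixed at both ends, f_n = n·v/(2L) = 1·395.3/(2·1.539) = 128.4276 Hz.
f_beat = |128.4276 − 117.9| = 10.53 Hz.

10.53 Hz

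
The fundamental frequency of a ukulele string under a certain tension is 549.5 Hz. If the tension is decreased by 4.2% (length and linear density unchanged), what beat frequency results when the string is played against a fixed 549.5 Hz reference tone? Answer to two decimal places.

For a string, f ∝ √T, so the new frequency is 549.5·√0.958 = 537.8367 Hz.
f_beat = |537.8367 − 549.5| = 11.66 Hz.

11.66 Hz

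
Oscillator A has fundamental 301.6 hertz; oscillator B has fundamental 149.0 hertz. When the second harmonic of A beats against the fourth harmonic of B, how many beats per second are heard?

7.2 Hz

Second harmonic of the first: 2·301.6 = 603.2 Hz.
Fourth harmonic of the second: 4·149.0 = 596.0 Hz.
f_beat = |603.2 − 596.0| = 7.2 Hz.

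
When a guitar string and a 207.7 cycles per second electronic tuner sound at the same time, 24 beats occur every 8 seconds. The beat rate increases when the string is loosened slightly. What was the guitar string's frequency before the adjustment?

204.7 Hz

Beat frequency = 24/8 = 3 Hz.
|f − 207.7| = 3, so the guitar string was at either 204.7 Hz or 210.7 Hz.
Reducing tension lowers a string's frequency; the adjustment lowers the guitar string's frequency.
The beat rate rose, so the adjustment moved the guitar string further from 207.7 Hz — it was already below the reference.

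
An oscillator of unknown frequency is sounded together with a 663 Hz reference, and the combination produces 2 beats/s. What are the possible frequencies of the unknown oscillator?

|f − 663| = 2, so f = 663 ± 2.

661 Hz or 665 Hz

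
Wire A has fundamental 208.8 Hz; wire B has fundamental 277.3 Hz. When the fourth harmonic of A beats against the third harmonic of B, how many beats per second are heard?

Fourth harmonic of the first: 4·208.8 = 835.2 Hz.
Third harmonic of the second: 3·277.3 = 831.9 Hz.
f_beat = |835.2 − 831.9| = 3.3 Hz.

3.3 Hz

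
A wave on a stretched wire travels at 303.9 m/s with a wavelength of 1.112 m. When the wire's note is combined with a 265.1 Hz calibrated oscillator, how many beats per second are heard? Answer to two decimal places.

Source frequency f = v/λ = 303.9/1.112 = 273.2914 Hz.
f_beat = |273.2914 − 265.1| = 8.19 Hz.

8.19 Hz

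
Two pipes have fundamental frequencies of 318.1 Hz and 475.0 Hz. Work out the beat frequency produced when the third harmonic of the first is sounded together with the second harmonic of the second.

Third harmonic of the first: 3·318.1 = 954.3 Hz.
Second harmonic of the second: 2·475.0 = 950.0 Hz.
f_beat = |954.3 − 950.0| = 4.3 Hz.

4.3 Hz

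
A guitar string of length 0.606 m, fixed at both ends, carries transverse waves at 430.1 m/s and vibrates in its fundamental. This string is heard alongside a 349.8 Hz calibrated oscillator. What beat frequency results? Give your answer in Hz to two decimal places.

5.07 Hz

For a string fixed at both ends, f_n = n·v/(2L) = 1·430.1/(2·0.606) = 354.8680 Hz.
f_beat = |354.8680 − 349.8| = 5.07 Hz.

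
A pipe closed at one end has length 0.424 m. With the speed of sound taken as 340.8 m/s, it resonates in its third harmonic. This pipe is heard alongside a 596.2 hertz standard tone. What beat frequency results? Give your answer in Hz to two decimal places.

Closed pipe (odd harmonics): f_n = n·v/(4L) = 3·340.8/(4·0.424) = 602.8302 Hz.
f_beat = |602.8302 − 596.2| = 6.63 Hz.

6.63 Hz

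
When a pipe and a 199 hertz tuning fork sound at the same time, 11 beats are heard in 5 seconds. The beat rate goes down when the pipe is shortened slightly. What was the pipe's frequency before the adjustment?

Beat frequency = 11/5 = 2.2 Hz.
|f − 199| = 2.2, so the pipe was at either 196.8 Hz or 201.2 Hz.
A shorter pipe has a higher fundamental; the adjustment raises the pipe's frequency.
The beat rate fell, so the adjustment moved the pipe toward 199 Hz — it must have started below the reference.

196.8 Hz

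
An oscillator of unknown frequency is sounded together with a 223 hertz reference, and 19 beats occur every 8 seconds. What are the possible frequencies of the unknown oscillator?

220.625 Hz or 225.375 Hz

Beat frequency = 19/8 = 2.375 Hz.
|f − 223| = 2.375, so f = 223 ± 2.375.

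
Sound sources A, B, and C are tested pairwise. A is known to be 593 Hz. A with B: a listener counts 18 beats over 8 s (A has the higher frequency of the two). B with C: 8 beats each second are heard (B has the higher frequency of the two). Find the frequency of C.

A–B: Beat frequency = 18/8 = 2.25 Hz.
B is below A, so f_B = 593 − 2.25 = 590.75 Hz.
C is below B, so f_C = 590.75 − 8 = 582.75 Hz.

582.75 Hz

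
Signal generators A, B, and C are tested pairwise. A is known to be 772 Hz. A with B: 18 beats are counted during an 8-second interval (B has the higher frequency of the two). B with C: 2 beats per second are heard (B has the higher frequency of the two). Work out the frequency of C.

A–B: Beat frequency = 18/8 = 2.25 Hz.
B is above A, so f_B = 772 + 2.25 = 774.25 Hz.
C is below B, so f_C = 774.25 − 2 = 772.25 Hz.

772.25 Hz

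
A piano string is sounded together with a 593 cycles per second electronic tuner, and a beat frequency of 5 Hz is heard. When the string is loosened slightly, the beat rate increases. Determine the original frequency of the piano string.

|f − 593| = 5, so the piano string was at either 588 Hz or 598 Hz.
Reducing tension lowers a string's frequency; the adjustment lowers the piano string's frequency.
The beat rate rose, so the adjustment moved the piano string further from 593 Hz — it was already below the reference.

588 Hz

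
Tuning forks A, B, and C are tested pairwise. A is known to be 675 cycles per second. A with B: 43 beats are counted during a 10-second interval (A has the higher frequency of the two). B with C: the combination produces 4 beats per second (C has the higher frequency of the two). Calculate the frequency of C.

674.7 Hz

A–B: Beat frequency = 43/10 = 4.3 Hz.
B is below A, so f_B = 675 − 4.3 = 670.7 Hz.
C is above B, so f_C = 670.7 + 4 = 674.7 Hz.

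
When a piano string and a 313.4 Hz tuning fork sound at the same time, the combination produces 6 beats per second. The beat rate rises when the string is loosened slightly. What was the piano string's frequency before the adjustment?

|f − 313.4| = 6, so the piano string was at either 307.4 Hz or 319.4 Hz.
Reducing tension lowers a string's frequency; the adjustment lowers the piano string's frequency.
The beat rate rose, so the adjustment moved the piano string further from 313.4 Hz — it was already below the reference.

307.4 Hz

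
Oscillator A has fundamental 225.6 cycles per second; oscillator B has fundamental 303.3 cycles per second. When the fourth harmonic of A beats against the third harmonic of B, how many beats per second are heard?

Fourth harmonic of the first: 4·225.6 = 902.4 Hz.
Third harmonic of the second: 3·303.3 = 909.9 Hz.
f_beat = |902.4 − 909.9| = 7.5 Hz.

7.5 Hz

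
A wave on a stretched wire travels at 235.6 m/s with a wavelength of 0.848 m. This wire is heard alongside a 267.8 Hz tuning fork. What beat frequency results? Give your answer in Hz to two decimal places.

Source frequency f = v/λ = 235.6/0.848 = 277.8302 Hz.
f_beat = |277.8302 − 267.8| = 10.03 Hz.

10.03 Hz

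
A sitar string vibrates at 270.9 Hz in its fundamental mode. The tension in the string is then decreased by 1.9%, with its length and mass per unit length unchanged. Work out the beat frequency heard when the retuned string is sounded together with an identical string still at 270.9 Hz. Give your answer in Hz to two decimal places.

For a string, f ∝ √T, so the new frequency is 270.9·√0.981 = 268.3141 Hz.
f_beat = |268.3141 − 270.9| = 2.59 Hz.

2.59 Hz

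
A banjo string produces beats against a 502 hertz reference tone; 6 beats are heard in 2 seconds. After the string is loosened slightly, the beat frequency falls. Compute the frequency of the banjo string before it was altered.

505 Hz

Beat frequency = 6/2 = 3 Hz.
|f − 502| = 3, so the banjo string was at either 499 Hz or 505 Hz.
Reducing tension lowers a string's frequency; the adjustment lowers the banjo string's frequency.
The beat rate fell, so the adjustment moved the banjo string toward 502 Hz — it must have started above the reference.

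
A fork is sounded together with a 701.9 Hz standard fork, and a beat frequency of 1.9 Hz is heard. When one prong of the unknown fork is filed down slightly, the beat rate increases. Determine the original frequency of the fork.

|f − 701.9| = 1.9, so the fork was at either 700 Hz or 703.8 Hz.
Filing a prong removes mass and raises the fork's frequency; the adjustment raises the fork's frequency.
The beat rate rose, so the adjustment moved the fork further from 701.9 Hz — it was already above the reference.

703.8 Hz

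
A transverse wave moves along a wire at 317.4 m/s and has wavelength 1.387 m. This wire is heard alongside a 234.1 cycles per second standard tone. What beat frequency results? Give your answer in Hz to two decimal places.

5.26 Hz

Source frequency f = v/λ = 317.4/1.387 = 228.8392 Hz.
f_beat = |228.8392 − 234.1| = 5.26 Hz.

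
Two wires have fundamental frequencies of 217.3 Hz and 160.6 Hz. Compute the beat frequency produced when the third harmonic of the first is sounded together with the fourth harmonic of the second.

9.5 Hz

Third harmonic of the first: 3·217.3 = 651.9 Hz.
Fourth harmonic of the second: 4·160.6 = 642.4 Hz.
f_beat = |651.9 − 642.4| = 9.5 Hz.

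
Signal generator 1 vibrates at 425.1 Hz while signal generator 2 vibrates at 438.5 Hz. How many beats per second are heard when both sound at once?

f_beat = |f₁ − f₂|.
|425.1 − 438.5| = 13.4 Hz.

13.4 Hz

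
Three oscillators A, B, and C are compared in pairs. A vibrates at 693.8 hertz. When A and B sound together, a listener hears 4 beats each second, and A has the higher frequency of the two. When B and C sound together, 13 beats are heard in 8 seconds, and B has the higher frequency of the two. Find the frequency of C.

688.175 Hz

B is below A, so f_B = 693.8 − 4 = 689.8 Hz.
B–C: Beat frequency = 13/8 = 1.625 Hz.
C is below B, so f_C = 689.8 − 1.625 = 688.175 Hz.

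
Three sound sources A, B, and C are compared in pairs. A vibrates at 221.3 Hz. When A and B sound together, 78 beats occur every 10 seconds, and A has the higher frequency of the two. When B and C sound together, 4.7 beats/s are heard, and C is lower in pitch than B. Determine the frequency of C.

A–B: Beat frequency = 78/10 = 7.8 Hz.
B is below A, so f_B = 221.3 − 7.8 = 213.5 Hz.
C is below B, so f_C = 213.5 − 4.7 = 208.8 Hz.

208.8 Hz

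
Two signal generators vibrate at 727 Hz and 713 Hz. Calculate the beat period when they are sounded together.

f_beat = |727 − 713| = 14 Hz.
Beat period T = 1 / f_beat = 1 / 14 s.

0.071 s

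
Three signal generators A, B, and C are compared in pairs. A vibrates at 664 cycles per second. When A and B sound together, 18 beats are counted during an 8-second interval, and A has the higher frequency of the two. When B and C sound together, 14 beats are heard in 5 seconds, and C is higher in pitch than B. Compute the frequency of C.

664.55 Hz

A–B: Beat frequency = 18/8 = 2.25 Hz.
B is below A, so f_B = 664 − 2.25 = 661.75 Hz.
B–C: Beat frequency = 14/5 = 2.8 Hz.
C is above B, so f_C = 661.75 + 2.8 = 664.55 Hz.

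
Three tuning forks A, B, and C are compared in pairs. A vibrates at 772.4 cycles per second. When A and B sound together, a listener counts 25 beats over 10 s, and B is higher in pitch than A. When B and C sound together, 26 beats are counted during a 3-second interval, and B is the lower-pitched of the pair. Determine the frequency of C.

A–B: Beat frequency = 25/10 = 2.5 Hz.
B is above A, so f_B = 772.4 + 2.5 = 774.9 Hz.
B–C: Beat frequency = 26/3 = 8.6667 Hz.
C is above B, so f_C = 774.9 + 8.6667 = 783.5667 Hz.

783.5667 Hz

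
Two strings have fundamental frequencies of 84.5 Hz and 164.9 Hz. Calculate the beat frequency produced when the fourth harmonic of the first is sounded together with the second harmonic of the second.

8.2 Hz

Fourth harmonic of the first: 4·84.5 = 338.0 Hz.
Second harmonic of the second: 2·164.9 = 329.8 Hz.
f_beat = |338.0 − 329.8| = 8.2 Hz.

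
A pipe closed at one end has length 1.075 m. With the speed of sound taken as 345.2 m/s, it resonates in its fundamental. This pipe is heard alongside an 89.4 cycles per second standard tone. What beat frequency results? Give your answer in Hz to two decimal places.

9.12 Hz

Closed pipe (odd harmonics): f_n = n·v/(4L) = 1·345.2/(4·1.075) = 80.2791 Hz.
f_beat = |80.2791 − 89.4| = 9.12 Hz.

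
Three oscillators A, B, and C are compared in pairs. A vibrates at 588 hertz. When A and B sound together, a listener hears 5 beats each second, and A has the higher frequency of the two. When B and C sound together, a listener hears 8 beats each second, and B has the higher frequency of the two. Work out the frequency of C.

575 Hz

B is below A, so f_B = 588 − 5 = 583 Hz.
C is below B, so f_C = 583 − 8 = 575 Hz.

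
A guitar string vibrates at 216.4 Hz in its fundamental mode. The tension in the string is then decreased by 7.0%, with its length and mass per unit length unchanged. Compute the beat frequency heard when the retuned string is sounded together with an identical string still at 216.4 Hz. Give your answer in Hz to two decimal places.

For a string, f ∝ √T, so the new frequency is 216.4·√0.930 = 208.6886 Hz.
f_beat = |208.6886 − 216.4| = 7.71 Hz.

7.71 Hz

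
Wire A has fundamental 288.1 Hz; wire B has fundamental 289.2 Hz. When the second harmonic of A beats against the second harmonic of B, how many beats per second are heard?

2.2 Hz

Second harmonic of the first: 2·288.1 = 576.2 Hz.
Second harmonic of the second: 2·289.2 = 578.4 Hz.
f_beat = |576.2 − 578.4| = 2.2 Hz.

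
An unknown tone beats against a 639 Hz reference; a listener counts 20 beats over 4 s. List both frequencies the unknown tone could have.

634 Hz or 644 Hz

Beat frequency = 20/4 = 5 Hz.
|f − 639| = 5, so f = 639 ± 5.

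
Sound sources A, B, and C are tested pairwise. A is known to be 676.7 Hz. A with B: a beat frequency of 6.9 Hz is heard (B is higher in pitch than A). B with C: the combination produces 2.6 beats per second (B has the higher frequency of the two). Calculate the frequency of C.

681 Hz

B is above A, so f_B = 676.7 + 6.9 = 683.6 Hz.
C is below B, so f_C = 683.6 − 2.6 = 681 Hz.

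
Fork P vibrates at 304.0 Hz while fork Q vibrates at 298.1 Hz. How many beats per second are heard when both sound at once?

Beats arise from superposition of two nearby frequencies; the beat rate is |f₁ − f₂|.
|304.0 − 298.1| = 5.9 Hz.

5.9 Hz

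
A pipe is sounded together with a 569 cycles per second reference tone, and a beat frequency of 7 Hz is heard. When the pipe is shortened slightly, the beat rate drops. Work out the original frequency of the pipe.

|f − 569| = 7, so the pipe was at either 562 Hz or 576 Hz.
A shorter pipe has a higher fundamental; the adjustment raises the pipe's frequency.
The beat rate fell, so the adjustment moved the pipe toward 569 Hz — it must have started below the reference.

562 Hz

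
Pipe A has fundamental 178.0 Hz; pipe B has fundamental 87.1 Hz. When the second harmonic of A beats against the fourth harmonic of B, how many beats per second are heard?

Second harmonic of the first: 2·178.0 = 356.0 Hz.
Fourth harmonic of the second: 4·87.1 = 348.4 Hz.
f_beat = |356.0 − 348.4| = 7.6 Hz.

7.6 Hz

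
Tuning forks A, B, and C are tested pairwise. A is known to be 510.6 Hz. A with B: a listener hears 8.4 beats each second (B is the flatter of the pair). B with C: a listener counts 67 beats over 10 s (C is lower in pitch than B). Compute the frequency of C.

B is below A, so f_B = 510.6 − 8.4 = 502.2 Hz.
B–C: Beat frequency = 67/10 = 6.7 Hz.
C is below B, so f_C = 502.2 − 6.7 = 495.5 Hz.

495.5 Hz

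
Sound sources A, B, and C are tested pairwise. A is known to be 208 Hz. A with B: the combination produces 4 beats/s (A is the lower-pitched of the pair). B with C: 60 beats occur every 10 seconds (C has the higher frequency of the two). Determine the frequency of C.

218 Hz

B is above A, so f_B = 208 + 4 = 212 Hz.
B–C: Beat frequency = 60/10 = 6 Hz.
C is above B, so f_C = 212 + 6 = 218 Hz.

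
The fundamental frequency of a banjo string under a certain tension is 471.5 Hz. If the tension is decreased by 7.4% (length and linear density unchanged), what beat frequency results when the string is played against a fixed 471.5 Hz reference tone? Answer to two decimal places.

17.78 Hz

For a string, f ∝ √T, so the new frequency is 471.5·√0.926 = 453.7192 Hz.
f_beat = |453.7192 − 471.5| = 17.78 Hz.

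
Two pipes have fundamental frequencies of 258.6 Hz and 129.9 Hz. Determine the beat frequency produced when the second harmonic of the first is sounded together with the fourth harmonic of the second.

2.4 Hz

Second harmonic of the first: 2·258.6 = 517.2 Hz.
Fourth harmonic of the second: 4·129.9 = 519.6 Hz.
f_beat = |517.2 − 519.6| = 2.4 Hz.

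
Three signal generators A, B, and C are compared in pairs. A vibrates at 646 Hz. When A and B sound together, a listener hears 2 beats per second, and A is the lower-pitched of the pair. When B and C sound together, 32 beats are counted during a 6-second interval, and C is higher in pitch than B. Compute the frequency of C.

B is above A, so f_B = 646 + 2 = 648 Hz.
B–C: Beat frequency = 32/6 = 5.3333 Hz.
C is above B, so f_C = 648 + 5.3333 = 653.3333 Hz.

653.3333 Hz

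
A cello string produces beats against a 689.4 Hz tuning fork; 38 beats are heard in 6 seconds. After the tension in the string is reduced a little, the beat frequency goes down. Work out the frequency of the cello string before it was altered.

Beat frequency = 38/6 = 6.3333 Hz.
|f − 689.4| = 6.3333, so the cello string was at either 683.0667 Hz or 695.7333 Hz.
Lower tension means lower frequency; the adjustment lowers the cello string's frequency.
The beat rate fell, so the adjustment moved the cello string toward 689.4 Hz — it must have started above the reference.

695.7333 Hz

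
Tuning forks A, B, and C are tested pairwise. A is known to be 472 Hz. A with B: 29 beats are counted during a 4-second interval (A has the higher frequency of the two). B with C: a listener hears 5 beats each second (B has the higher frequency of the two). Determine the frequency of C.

459.75 Hz

A–B: Beat frequency = 29/4 = 7.25 Hz.
B is below A, so f_B = 472 − 7.25 = 464.75 Hz.
C is below B, so f_C = 464.75 − 5 = 459.75 Hz.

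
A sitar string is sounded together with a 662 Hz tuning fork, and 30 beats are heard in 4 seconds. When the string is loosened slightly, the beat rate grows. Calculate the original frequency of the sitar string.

Beat frequency = 30/4 = 7.5 Hz.
|f − 662| = 7.5, so the sitar string was at either 654.5 Hz or 669.5 Hz.
Reducing tension lowers a string's frequency; the adjustment lowers the sitar string's frequency.
The beat rate rose, so the adjustment moved the sitar string further from 662 Hz — it was already below the reference.

654.5 Hz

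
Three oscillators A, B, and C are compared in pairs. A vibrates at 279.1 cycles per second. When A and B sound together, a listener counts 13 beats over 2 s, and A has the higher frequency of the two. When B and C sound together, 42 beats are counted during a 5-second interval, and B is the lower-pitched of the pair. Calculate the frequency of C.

A–B: Beat frequency = 13/2 = 6.5 Hz.
B is below A, so f_B = 279.1 − 6.5 = 272.6 Hz.
B–C: Beat frequency = 42/5 = 8.4 Hz.
C is above B, so f_C = 272.6 + 8.4 = 281 Hz.

281 Hz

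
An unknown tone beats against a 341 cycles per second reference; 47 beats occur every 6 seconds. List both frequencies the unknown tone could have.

Beat frequency = 47/6 = 7.8333 Hz.
|f − 341| = 7.8333, so f = 341 ± 7.8333.

333.1667 Hz or 348.8333 Hz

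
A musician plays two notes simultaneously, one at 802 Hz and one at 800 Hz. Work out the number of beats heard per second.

The beat frequency equals the magnitude of the frequency difference.
|802 − 800| = 2 Hz.

2 Hz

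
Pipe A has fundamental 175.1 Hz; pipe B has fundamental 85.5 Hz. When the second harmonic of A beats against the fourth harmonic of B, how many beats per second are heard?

Second harmonic of the first: 2·175.1 = 350.2 Hz.
Fourth harmonic of the second: 4·85.5 = 342.0 Hz.
f_beat = |350.2 − 342.0| = 8.2 Hz.

8.2 Hz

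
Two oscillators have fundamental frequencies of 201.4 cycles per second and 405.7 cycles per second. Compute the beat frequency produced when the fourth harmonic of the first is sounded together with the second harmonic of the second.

5.8 Hz

Fourth harmonic of the first: 4·201.4 = 805.6 Hz.
Second harmonic of the second: 2·405.7 = 811.4 Hz.
f_beat = |805.6 − 811.4| = 5.8 Hz.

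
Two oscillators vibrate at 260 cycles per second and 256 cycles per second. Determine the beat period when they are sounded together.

0.250 s

f_beat = |260 − 256| = 4 Hz.
Beat period T = 1 / f_beat = 1 / 4 s.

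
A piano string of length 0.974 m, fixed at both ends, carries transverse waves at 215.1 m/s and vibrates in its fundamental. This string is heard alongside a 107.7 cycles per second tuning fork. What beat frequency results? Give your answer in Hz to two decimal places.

For a string fixed at both ends, f_n = n·v/(2L) = 1·215.1/(2·0.974) = 110.4209 Hz.
f_beat = |110.4209 − 107.7| = 2.72 Hz.

2.72 Hz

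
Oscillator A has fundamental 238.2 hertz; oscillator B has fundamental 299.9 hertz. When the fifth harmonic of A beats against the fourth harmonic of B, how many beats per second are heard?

8.6 Hz

Fifth harmonic of the first: 5·238.2 = 1191.0 Hz.
Fourth harmonic of the second: 4·299.9 = 1199.6 Hz.
f_beat = |1191.0 − 1199.6| = 8.6 Hz.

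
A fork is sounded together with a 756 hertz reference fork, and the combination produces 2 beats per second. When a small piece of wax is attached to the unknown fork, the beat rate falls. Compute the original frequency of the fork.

758 Hz

|f − 756| = 2, so the fork was at either 754 Hz or 758 Hz.
Loading a fork with wax lowers its frequency; the adjustment lowers the fork's frequency.
The beat rate fell, so the adjustment moved the fork toward 756 Hz — it must have started above the reference.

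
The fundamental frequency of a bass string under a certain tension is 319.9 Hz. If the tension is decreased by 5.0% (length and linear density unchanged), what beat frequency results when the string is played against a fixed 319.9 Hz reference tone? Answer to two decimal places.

8.10 Hz

For a string, f ∝ √T, so the new frequency is 319.9·√0.950 = 311.8000 Hz.
f_beat = |311.8000 − 319.9| = 8.10 Hz.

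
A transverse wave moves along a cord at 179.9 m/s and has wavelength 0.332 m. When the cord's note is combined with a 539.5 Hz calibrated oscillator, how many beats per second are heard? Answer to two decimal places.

Source frequency f = v/λ = 179.9/0.332 = 541.8675 Hz.
f_beat = |541.8675 − 539.5| = 2.37 Hz.

2.37 Hz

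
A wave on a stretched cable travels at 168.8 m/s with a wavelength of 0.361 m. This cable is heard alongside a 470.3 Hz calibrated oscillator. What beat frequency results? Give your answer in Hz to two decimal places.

Source frequency f = v/λ = 168.8/0.361 = 467.5900 Hz.
f_beat = |467.5900 − 470.3| = 2.71 Hz.

2.71 Hz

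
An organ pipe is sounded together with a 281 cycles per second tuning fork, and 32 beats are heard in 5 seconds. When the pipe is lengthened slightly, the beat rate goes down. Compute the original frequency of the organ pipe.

Beat frequency = 32/5 = 6.4 Hz.
|f − 281| = 6.4, so the organ pipe was at either 274.6 Hz or 287.4 Hz.
A longer pipe has a lower fundamental; the adjustment lowers the organ pipe's frequency.
The beat rate fell, so the adjustment moved the organ pipe toward 281 Hz — it must have started above the reference.

287.4 Hz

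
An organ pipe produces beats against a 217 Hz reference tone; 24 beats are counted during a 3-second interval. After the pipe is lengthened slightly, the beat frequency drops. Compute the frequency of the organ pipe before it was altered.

Beat frequency = 24/3 = 8 Hz.
|f − 217| = 8, so the organ pipe was at either 209 Hz or 225 Hz.
A longer pipe has a lower fundamental; the adjustment lowers the organ pipe's frequency.
The beat rate fell, so the adjustment moved the organ pipe toward 217 Hz — it must have started above the reference.

225 Hz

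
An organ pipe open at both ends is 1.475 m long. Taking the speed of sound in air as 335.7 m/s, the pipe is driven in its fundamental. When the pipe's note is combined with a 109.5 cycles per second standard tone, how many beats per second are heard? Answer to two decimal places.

Open pipe: f_n = n·v/(2L) = 1·335.7/(2·1.475) = 113.7966 Hz.
f_beat = |113.7966 − 109.5| = 4.30 Hz.

4.30 Hz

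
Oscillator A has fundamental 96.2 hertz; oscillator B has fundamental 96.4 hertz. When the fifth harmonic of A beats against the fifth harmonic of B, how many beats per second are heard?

Fifth harmonic of the first: 5·96.2 = 481.0 Hz.
Fifth harmonic of the second: 5·96.4 = 482.0 Hz.
f_beat = |481.0 − 482.0| = 1.0 Hz.

1.0 Hz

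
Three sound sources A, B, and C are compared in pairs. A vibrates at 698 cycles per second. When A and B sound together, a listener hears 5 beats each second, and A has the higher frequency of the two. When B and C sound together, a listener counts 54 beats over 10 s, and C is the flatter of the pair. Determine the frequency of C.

687.6 Hz

B is below A, so f_B = 698 − 5 = 693 Hz.
B–C: Beat frequency = 54/10 = 5.4 Hz.
C is below B, so f_C = 693 − 5.4 = 687.6 Hz.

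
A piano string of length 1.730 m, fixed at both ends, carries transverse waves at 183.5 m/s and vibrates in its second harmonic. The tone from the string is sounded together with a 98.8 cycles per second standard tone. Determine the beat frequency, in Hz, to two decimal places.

7.27 Hz

For a string fixed at both ends, f_n = n·v/(2L) = 2·183.5/(2·1.730) = 106.0694 Hz.
f_beat = |106.0694 − 98.8| = 7.27 Hz.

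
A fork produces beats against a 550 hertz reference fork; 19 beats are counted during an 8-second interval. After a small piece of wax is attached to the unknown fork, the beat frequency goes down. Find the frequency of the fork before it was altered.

552.375 Hz

Beat frequency = 19/8 = 2.375 Hz.
|f − 550| = 2.375, so the fork was at either 547.625 Hz or 552.375 Hz.
Loading a fork with wax lowers its frequency; the adjustment lowers the fork's frequency.
The beat rate fell, so the adjustment moved the fork toward 550 Hz — it must have started above the reference.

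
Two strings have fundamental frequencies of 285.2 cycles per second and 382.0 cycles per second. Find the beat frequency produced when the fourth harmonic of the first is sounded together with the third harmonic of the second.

5.2 Hz

Fourth harmonic of the first: 4·285.2 = 1140.8 Hz.
Third harmonic of the second: 3·382.0 = 1146.0 Hz.
f_beat = |1140.8 − 1146.0| = 5.2 Hz.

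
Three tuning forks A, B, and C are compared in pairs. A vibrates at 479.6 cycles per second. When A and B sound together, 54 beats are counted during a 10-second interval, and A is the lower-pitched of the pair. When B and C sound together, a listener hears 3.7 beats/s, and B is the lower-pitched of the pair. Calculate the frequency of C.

488.7 Hz

A–B: Beat frequency = 54/10 = 5.4 Hz.
B is above A, so f_B = 479.6 + 5.4 = 485 Hz.
C is above B, so f_C = 485 + 3.7 = 488.7 Hz.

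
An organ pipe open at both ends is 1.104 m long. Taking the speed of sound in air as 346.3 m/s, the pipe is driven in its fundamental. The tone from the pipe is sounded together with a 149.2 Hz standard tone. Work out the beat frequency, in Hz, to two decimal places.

7.64 Hz

Open pipe: f_n = n·v/(2L) = 1·346.3/(2·1.104) = 156.8388 Hz.
f_beat = |156.8388 − 149.2| = 7.64 Hz.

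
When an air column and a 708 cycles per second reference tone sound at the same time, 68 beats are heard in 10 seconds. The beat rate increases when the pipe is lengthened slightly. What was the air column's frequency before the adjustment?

701.2 Hz

Beat frequency = 68/10 = 6.8 Hz.
|f − 708| = 6.8, so the air column was at either 701.2 Hz or 714.8 Hz.
A longer pipe has a lower fundamental; the adjustment lowers the air column's frequency.
The beat rate rose, so the adjustment moved the air column further from 708 Hz — it was already below the reference.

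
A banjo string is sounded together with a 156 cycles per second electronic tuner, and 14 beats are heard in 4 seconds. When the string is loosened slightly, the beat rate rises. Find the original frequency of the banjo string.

152.5 Hz

Beat frequency = 14/4 = 3.5 Hz.
|f − 156| = 3.5, so the banjo string was at either 152.5 Hz or 159.5 Hz.
Reducing tension lowers a string's frequency; the adjustment lowers the banjo string's frequency.
The beat rate rose, so the adjustment moved the banjo string further from 156 Hz — it was already below the reference.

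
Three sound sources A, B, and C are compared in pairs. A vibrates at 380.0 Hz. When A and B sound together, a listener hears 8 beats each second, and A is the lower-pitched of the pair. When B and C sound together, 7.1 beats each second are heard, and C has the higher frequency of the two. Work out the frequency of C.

B is above A, so f_B = 380.0 + 8 = 388 Hz.
C is above B, so f_C = 388 + 7.1 = 395.1 Hz.

395.1 Hz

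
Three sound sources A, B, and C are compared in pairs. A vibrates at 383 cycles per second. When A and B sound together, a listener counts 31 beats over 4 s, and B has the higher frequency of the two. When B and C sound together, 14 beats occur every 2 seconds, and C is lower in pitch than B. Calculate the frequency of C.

383.75 Hz

A–B: Beat frequency = 31/4 = 7.75 Hz.
B is above A, so f_B = 383 + 7.75 = 390.75 Hz.
B–C: Beat frequency = 14/2 = 7 Hz.
C is below B, so f_C = 390.75 − 7 = 383.75 Hz.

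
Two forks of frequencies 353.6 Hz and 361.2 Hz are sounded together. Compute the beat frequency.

f_beat = |f₁ − f₂|.
|353.6 − 361.2| = 7.6 Hz.

7.6 Hz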